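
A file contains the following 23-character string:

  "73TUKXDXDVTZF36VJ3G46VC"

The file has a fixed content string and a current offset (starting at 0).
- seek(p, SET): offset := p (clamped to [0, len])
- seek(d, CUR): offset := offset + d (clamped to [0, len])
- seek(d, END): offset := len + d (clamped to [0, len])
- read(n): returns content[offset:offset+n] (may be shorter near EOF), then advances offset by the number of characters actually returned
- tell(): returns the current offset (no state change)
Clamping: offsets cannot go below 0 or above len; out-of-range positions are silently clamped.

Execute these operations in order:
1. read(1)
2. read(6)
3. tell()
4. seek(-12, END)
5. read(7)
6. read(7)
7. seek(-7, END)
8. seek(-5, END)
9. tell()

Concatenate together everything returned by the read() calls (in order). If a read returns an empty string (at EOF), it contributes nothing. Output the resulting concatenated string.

Answer: 73TUKXDZF36VJ3G46VC

Derivation:
After 1 (read(1)): returned '7', offset=1
After 2 (read(6)): returned '3TUKXD', offset=7
After 3 (tell()): offset=7
After 4 (seek(-12, END)): offset=11
After 5 (read(7)): returned 'ZF36VJ3', offset=18
After 6 (read(7)): returned 'G46VC', offset=23
After 7 (seek(-7, END)): offset=16
After 8 (seek(-5, END)): offset=18
After 9 (tell()): offset=18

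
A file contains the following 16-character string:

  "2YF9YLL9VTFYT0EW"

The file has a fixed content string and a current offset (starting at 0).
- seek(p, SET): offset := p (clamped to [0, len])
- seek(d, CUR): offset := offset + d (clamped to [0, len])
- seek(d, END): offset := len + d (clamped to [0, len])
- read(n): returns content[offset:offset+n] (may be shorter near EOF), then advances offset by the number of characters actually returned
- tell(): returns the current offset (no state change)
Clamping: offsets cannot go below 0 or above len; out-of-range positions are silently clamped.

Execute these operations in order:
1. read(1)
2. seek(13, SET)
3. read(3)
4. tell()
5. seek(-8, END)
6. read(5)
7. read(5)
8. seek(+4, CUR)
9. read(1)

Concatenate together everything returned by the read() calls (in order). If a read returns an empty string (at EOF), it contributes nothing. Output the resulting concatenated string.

Answer: 20EWVTFYT0EW

Derivation:
After 1 (read(1)): returned '2', offset=1
After 2 (seek(13, SET)): offset=13
After 3 (read(3)): returned '0EW', offset=16
After 4 (tell()): offset=16
After 5 (seek(-8, END)): offset=8
After 6 (read(5)): returned 'VTFYT', offset=13
After 7 (read(5)): returned '0EW', offset=16
After 8 (seek(+4, CUR)): offset=16
After 9 (read(1)): returned '', offset=16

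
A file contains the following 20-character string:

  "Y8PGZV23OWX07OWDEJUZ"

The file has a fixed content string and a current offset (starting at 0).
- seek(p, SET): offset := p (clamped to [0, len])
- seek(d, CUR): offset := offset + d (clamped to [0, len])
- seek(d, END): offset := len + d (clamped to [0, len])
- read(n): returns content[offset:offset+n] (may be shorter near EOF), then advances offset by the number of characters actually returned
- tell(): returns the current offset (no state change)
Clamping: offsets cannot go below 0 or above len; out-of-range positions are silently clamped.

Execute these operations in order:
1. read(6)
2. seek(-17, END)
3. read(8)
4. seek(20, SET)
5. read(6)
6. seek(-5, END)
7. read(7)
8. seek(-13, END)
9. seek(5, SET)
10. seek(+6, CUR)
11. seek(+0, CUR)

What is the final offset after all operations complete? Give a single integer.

Answer: 11

Derivation:
After 1 (read(6)): returned 'Y8PGZV', offset=6
After 2 (seek(-17, END)): offset=3
After 3 (read(8)): returned 'GZV23OWX', offset=11
After 4 (seek(20, SET)): offset=20
After 5 (read(6)): returned '', offset=20
After 6 (seek(-5, END)): offset=15
After 7 (read(7)): returned 'DEJUZ', offset=20
After 8 (seek(-13, END)): offset=7
After 9 (seek(5, SET)): offset=5
After 10 (seek(+6, CUR)): offset=11
After 11 (seek(+0, CUR)): offset=11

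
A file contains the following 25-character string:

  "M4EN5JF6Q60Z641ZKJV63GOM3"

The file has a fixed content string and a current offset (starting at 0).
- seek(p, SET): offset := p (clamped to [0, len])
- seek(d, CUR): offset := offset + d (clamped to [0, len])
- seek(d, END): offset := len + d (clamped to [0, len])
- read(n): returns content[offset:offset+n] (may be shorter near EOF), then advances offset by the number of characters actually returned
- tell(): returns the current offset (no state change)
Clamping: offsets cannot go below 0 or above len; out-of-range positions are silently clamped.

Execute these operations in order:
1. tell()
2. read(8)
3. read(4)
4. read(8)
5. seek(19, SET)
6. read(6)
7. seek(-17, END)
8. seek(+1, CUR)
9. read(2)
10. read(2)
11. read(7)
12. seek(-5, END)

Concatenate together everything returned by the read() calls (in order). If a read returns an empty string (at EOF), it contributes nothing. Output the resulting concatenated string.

Answer: M4EN5JF6Q60Z641ZKJV663GOM360Z641ZKJV6

Derivation:
After 1 (tell()): offset=0
After 2 (read(8)): returned 'M4EN5JF6', offset=8
After 3 (read(4)): returned 'Q60Z', offset=12
After 4 (read(8)): returned '641ZKJV6', offset=20
After 5 (seek(19, SET)): offset=19
After 6 (read(6)): returned '63GOM3', offset=25
After 7 (seek(-17, END)): offset=8
After 8 (seek(+1, CUR)): offset=9
After 9 (read(2)): returned '60', offset=11
After 10 (read(2)): returned 'Z6', offset=13
After 11 (read(7)): returned '41ZKJV6', offset=20
After 12 (seek(-5, END)): offset=20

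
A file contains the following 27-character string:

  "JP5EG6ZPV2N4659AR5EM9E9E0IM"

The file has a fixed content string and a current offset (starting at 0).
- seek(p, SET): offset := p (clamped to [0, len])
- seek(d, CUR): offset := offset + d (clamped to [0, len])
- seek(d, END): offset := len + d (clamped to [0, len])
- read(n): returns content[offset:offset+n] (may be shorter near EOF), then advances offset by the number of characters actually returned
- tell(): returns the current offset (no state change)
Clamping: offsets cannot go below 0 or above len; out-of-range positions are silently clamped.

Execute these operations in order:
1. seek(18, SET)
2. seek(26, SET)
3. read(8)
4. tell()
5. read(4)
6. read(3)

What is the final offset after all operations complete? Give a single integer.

After 1 (seek(18, SET)): offset=18
After 2 (seek(26, SET)): offset=26
After 3 (read(8)): returned 'M', offset=27
After 4 (tell()): offset=27
After 5 (read(4)): returned '', offset=27
After 6 (read(3)): returned '', offset=27

Answer: 27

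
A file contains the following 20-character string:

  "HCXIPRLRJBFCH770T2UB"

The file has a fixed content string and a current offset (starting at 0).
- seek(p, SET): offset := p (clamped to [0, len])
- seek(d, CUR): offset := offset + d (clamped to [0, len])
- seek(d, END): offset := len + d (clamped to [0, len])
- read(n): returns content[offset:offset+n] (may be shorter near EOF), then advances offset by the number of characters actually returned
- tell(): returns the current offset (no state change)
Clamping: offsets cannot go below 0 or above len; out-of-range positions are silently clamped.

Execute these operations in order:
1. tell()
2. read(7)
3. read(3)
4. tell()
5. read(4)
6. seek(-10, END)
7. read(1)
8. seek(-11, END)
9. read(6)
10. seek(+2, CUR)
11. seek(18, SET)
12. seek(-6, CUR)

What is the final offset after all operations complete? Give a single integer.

Answer: 12

Derivation:
After 1 (tell()): offset=0
After 2 (read(7)): returned 'HCXIPRL', offset=7
After 3 (read(3)): returned 'RJB', offset=10
After 4 (tell()): offset=10
After 5 (read(4)): returned 'FCH7', offset=14
After 6 (seek(-10, END)): offset=10
After 7 (read(1)): returned 'F', offset=11
After 8 (seek(-11, END)): offset=9
After 9 (read(6)): returned 'BFCH77', offset=15
After 10 (seek(+2, CUR)): offset=17
After 11 (seek(18, SET)): offset=18
After 12 (seek(-6, CUR)): offset=12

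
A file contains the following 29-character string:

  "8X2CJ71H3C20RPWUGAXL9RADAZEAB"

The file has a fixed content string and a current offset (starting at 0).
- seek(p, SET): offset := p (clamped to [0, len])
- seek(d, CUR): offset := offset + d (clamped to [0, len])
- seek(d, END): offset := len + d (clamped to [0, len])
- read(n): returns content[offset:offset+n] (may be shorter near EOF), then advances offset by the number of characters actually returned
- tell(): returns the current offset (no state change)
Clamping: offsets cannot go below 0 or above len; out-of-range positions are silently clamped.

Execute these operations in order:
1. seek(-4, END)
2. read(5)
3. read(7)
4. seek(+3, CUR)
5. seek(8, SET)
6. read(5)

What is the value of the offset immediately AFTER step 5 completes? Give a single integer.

Answer: 8

Derivation:
After 1 (seek(-4, END)): offset=25
After 2 (read(5)): returned 'ZEAB', offset=29
After 3 (read(7)): returned '', offset=29
After 4 (seek(+3, CUR)): offset=29
After 5 (seek(8, SET)): offset=8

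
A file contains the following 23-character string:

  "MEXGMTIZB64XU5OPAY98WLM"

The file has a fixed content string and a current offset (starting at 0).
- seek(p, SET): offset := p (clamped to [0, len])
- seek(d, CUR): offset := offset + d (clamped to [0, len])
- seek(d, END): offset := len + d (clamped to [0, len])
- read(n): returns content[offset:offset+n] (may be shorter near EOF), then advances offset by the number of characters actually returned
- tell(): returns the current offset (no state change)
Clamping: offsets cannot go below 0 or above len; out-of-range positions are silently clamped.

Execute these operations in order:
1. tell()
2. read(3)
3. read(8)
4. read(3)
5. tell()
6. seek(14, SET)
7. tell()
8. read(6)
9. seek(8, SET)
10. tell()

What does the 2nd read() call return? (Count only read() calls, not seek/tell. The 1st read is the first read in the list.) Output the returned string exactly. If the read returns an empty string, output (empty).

Answer: GMTIZB64

Derivation:
After 1 (tell()): offset=0
After 2 (read(3)): returned 'MEX', offset=3
After 3 (read(8)): returned 'GMTIZB64', offset=11
After 4 (read(3)): returned 'XU5', offset=14
After 5 (tell()): offset=14
After 6 (seek(14, SET)): offset=14
After 7 (tell()): offset=14
After 8 (read(6)): returned 'OPAY98', offset=20
After 9 (seek(8, SET)): offset=8
After 10 (tell()): offset=8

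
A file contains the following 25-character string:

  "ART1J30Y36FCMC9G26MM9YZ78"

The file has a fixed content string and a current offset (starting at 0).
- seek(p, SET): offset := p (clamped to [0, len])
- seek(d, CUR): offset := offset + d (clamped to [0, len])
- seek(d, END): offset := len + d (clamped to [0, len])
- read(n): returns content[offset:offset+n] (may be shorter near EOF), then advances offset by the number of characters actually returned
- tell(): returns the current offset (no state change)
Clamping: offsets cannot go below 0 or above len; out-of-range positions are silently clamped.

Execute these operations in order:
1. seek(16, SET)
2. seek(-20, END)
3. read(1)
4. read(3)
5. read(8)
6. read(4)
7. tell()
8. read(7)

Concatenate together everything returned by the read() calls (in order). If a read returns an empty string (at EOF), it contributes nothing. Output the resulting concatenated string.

After 1 (seek(16, SET)): offset=16
After 2 (seek(-20, END)): offset=5
After 3 (read(1)): returned '3', offset=6
After 4 (read(3)): returned '0Y3', offset=9
After 5 (read(8)): returned '6FCMC9G2', offset=17
After 6 (read(4)): returned '6MM9', offset=21
After 7 (tell()): offset=21
After 8 (read(7)): returned 'YZ78', offset=25

Answer: 30Y36FCMC9G26MM9YZ78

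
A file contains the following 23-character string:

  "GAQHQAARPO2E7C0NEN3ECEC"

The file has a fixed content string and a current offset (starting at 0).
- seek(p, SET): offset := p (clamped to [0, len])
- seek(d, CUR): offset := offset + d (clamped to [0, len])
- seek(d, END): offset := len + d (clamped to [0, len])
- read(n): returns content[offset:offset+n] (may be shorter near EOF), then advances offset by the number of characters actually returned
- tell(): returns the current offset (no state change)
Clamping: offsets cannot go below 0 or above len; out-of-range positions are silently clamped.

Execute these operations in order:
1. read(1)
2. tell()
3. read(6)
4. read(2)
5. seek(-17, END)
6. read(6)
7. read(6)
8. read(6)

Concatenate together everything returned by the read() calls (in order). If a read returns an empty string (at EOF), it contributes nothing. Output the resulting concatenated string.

After 1 (read(1)): returned 'G', offset=1
After 2 (tell()): offset=1
After 3 (read(6)): returned 'AQHQAA', offset=7
After 4 (read(2)): returned 'RP', offset=9
After 5 (seek(-17, END)): offset=6
After 6 (read(6)): returned 'ARPO2E', offset=12
After 7 (read(6)): returned '7C0NEN', offset=18
After 8 (read(6)): returned '3ECEC', offset=23

Answer: GAQHQAARPARPO2E7C0NEN3ECEC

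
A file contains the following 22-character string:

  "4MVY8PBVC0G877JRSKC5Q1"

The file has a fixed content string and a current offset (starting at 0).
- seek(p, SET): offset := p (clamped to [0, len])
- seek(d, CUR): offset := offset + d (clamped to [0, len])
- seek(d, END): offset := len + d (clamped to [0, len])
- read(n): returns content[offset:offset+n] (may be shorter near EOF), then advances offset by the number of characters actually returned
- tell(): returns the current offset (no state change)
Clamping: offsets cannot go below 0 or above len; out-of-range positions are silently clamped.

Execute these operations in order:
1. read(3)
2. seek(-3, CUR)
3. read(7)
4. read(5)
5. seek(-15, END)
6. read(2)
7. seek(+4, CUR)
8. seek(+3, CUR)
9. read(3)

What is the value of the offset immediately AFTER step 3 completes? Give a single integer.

Answer: 7

Derivation:
After 1 (read(3)): returned '4MV', offset=3
After 2 (seek(-3, CUR)): offset=0
After 3 (read(7)): returned '4MVY8PB', offset=7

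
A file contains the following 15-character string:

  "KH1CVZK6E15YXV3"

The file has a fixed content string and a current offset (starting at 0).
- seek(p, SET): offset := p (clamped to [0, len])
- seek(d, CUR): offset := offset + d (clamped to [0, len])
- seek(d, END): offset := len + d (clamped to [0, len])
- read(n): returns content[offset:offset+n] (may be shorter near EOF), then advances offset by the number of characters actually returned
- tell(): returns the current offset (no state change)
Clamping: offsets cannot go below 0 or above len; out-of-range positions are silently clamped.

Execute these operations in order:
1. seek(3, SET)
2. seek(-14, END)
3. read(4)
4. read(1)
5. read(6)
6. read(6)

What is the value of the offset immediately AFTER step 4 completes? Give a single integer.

Answer: 6

Derivation:
After 1 (seek(3, SET)): offset=3
After 2 (seek(-14, END)): offset=1
After 3 (read(4)): returned 'H1CV', offset=5
After 4 (read(1)): returned 'Z', offset=6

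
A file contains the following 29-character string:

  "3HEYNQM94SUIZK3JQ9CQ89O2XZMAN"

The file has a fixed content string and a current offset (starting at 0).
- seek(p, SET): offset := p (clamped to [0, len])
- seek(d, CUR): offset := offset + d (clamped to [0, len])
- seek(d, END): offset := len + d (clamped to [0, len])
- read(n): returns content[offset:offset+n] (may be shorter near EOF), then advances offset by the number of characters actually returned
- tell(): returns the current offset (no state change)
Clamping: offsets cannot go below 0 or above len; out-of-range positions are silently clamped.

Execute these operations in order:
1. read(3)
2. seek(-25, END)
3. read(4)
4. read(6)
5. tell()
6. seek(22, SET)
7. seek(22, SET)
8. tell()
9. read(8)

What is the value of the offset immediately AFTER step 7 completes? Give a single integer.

After 1 (read(3)): returned '3HE', offset=3
After 2 (seek(-25, END)): offset=4
After 3 (read(4)): returned 'NQM9', offset=8
After 4 (read(6)): returned '4SUIZK', offset=14
After 5 (tell()): offset=14
After 6 (seek(22, SET)): offset=22
After 7 (seek(22, SET)): offset=22

Answer: 22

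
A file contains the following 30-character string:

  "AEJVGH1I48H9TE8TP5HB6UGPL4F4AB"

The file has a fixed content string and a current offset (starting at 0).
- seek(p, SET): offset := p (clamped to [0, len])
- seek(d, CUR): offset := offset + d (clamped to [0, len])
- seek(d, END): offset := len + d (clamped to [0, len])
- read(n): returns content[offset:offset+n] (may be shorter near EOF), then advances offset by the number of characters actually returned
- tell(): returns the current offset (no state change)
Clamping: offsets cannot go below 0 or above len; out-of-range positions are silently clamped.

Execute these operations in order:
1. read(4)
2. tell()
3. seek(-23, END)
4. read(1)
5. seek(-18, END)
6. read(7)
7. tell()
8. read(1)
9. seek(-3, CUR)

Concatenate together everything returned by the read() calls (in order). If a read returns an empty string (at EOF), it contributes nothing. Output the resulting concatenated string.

After 1 (read(4)): returned 'AEJV', offset=4
After 2 (tell()): offset=4
After 3 (seek(-23, END)): offset=7
After 4 (read(1)): returned 'I', offset=8
After 5 (seek(-18, END)): offset=12
After 6 (read(7)): returned 'TE8TP5H', offset=19
After 7 (tell()): offset=19
After 8 (read(1)): returned 'B', offset=20
After 9 (seek(-3, CUR)): offset=17

Answer: AEJVITE8TP5HB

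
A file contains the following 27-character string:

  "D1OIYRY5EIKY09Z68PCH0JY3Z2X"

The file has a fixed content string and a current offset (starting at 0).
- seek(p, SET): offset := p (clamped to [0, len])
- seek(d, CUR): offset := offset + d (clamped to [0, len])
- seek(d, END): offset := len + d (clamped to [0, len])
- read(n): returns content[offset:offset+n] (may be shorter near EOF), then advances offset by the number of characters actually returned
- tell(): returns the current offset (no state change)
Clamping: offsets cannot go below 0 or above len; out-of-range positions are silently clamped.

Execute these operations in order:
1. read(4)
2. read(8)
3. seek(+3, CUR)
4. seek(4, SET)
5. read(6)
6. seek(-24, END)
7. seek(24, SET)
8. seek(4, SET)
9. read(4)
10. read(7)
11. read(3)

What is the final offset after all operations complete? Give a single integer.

Answer: 18

Derivation:
After 1 (read(4)): returned 'D1OI', offset=4
After 2 (read(8)): returned 'YRY5EIKY', offset=12
After 3 (seek(+3, CUR)): offset=15
After 4 (seek(4, SET)): offset=4
After 5 (read(6)): returned 'YRY5EI', offset=10
After 6 (seek(-24, END)): offset=3
After 7 (seek(24, SET)): offset=24
After 8 (seek(4, SET)): offset=4
After 9 (read(4)): returned 'YRY5', offset=8
After 10 (read(7)): returned 'EIKY09Z', offset=15
After 11 (read(3)): returned '68P', offset=18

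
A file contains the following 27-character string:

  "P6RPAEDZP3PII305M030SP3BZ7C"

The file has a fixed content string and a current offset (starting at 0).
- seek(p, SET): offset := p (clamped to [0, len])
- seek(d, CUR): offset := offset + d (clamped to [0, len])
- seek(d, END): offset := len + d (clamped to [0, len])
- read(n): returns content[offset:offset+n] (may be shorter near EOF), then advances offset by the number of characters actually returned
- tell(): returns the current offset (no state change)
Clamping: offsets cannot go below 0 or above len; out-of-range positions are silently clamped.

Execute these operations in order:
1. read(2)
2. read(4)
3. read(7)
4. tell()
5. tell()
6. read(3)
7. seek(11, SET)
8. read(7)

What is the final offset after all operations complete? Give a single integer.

After 1 (read(2)): returned 'P6', offset=2
After 2 (read(4)): returned 'RPAE', offset=6
After 3 (read(7)): returned 'DZP3PII', offset=13
After 4 (tell()): offset=13
After 5 (tell()): offset=13
After 6 (read(3)): returned '305', offset=16
After 7 (seek(11, SET)): offset=11
After 8 (read(7)): returned 'II305M0', offset=18

Answer: 18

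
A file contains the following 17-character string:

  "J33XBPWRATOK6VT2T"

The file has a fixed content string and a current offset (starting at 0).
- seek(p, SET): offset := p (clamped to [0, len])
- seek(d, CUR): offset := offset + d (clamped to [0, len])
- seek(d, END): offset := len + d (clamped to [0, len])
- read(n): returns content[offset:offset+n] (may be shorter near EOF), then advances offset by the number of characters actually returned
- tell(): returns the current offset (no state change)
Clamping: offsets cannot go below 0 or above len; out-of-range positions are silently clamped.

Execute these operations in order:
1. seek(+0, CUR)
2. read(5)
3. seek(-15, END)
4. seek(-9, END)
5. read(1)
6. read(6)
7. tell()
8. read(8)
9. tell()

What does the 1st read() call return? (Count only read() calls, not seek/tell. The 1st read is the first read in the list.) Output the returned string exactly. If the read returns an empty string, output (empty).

Answer: J33XB

Derivation:
After 1 (seek(+0, CUR)): offset=0
After 2 (read(5)): returned 'J33XB', offset=5
After 3 (seek(-15, END)): offset=2
After 4 (seek(-9, END)): offset=8
After 5 (read(1)): returned 'A', offset=9
After 6 (read(6)): returned 'TOK6VT', offset=15
After 7 (tell()): offset=15
After 8 (read(8)): returned '2T', offset=17
After 9 (tell()): offset=17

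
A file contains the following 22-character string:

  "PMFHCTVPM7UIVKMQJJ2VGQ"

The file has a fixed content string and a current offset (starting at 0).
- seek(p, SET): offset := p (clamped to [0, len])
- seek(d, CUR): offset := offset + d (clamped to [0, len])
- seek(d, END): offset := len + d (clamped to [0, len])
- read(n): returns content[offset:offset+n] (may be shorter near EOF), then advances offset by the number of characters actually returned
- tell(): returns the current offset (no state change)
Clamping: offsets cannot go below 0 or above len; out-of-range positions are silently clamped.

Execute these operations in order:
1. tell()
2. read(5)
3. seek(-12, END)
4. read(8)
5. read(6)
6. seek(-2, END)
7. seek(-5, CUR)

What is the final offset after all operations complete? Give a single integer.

Answer: 15

Derivation:
After 1 (tell()): offset=0
After 2 (read(5)): returned 'PMFHC', offset=5
After 3 (seek(-12, END)): offset=10
After 4 (read(8)): returned 'UIVKMQJJ', offset=18
After 5 (read(6)): returned '2VGQ', offset=22
After 6 (seek(-2, END)): offset=20
After 7 (seek(-5, CUR)): offset=15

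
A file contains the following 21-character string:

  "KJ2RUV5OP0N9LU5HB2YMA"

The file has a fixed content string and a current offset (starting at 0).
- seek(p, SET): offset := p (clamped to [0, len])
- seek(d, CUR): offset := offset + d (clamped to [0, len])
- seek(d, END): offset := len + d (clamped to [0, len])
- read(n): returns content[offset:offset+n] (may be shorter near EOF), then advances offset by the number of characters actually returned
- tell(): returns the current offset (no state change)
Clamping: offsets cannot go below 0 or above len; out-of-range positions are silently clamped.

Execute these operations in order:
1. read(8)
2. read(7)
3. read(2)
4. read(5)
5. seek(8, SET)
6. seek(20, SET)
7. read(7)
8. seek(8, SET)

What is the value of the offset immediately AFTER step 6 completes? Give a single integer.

Answer: 20

Derivation:
After 1 (read(8)): returned 'KJ2RUV5O', offset=8
After 2 (read(7)): returned 'P0N9LU5', offset=15
After 3 (read(2)): returned 'HB', offset=17
After 4 (read(5)): returned '2YMA', offset=21
After 5 (seek(8, SET)): offset=8
After 6 (seek(20, SET)): offset=20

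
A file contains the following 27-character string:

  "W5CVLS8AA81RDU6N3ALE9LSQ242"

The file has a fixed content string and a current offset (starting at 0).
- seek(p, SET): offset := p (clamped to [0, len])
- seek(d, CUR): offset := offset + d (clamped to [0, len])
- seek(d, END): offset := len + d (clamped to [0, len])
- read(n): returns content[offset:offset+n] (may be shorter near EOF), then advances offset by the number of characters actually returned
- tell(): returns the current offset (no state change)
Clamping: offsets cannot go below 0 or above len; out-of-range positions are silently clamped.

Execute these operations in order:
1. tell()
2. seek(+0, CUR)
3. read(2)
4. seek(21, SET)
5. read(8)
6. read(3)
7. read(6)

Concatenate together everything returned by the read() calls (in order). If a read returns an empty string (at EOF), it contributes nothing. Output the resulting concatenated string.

After 1 (tell()): offset=0
After 2 (seek(+0, CUR)): offset=0
After 3 (read(2)): returned 'W5', offset=2
After 4 (seek(21, SET)): offset=21
After 5 (read(8)): returned 'LSQ242', offset=27
After 6 (read(3)): returned '', offset=27
After 7 (read(6)): returned '', offset=27

Answer: W5LSQ242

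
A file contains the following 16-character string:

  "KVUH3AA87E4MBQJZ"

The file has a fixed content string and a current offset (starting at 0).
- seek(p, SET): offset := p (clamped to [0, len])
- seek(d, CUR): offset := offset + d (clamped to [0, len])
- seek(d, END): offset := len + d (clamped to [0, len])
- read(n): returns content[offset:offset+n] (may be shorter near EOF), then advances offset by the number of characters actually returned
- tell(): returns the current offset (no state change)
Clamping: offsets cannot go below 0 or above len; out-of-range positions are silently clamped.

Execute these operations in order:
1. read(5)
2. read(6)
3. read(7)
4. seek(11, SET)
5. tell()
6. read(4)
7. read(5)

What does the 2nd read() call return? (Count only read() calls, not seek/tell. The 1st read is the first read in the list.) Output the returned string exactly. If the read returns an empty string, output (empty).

After 1 (read(5)): returned 'KVUH3', offset=5
After 2 (read(6)): returned 'AA87E4', offset=11
After 3 (read(7)): returned 'MBQJZ', offset=16
After 4 (seek(11, SET)): offset=11
After 5 (tell()): offset=11
After 6 (read(4)): returned 'MBQJ', offset=15
After 7 (read(5)): returned 'Z', offset=16

Answer: AA87E4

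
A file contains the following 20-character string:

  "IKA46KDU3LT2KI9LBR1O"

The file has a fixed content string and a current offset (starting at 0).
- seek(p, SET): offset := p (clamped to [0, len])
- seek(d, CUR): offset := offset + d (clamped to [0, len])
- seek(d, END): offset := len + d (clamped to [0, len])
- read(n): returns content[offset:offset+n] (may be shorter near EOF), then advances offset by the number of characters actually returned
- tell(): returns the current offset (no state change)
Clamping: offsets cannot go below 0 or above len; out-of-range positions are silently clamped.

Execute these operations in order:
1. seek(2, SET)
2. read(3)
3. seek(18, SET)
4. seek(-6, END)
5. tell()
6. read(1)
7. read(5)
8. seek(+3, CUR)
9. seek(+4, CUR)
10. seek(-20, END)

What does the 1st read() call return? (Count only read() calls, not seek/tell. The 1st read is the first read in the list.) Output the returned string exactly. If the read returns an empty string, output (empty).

Answer: A46

Derivation:
After 1 (seek(2, SET)): offset=2
After 2 (read(3)): returned 'A46', offset=5
After 3 (seek(18, SET)): offset=18
After 4 (seek(-6, END)): offset=14
After 5 (tell()): offset=14
After 6 (read(1)): returned '9', offset=15
After 7 (read(5)): returned 'LBR1O', offset=20
After 8 (seek(+3, CUR)): offset=20
After 9 (seek(+4, CUR)): offset=20
After 10 (seek(-20, END)): offset=0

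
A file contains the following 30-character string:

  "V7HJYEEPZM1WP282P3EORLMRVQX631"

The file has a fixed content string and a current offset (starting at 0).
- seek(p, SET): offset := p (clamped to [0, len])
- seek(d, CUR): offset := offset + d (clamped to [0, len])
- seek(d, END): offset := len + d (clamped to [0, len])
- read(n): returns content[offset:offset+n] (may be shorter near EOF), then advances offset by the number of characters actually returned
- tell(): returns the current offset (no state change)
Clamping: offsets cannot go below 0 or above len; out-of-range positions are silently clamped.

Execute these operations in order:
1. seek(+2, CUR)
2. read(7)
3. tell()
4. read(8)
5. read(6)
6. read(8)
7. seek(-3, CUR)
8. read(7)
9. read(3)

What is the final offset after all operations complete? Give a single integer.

After 1 (seek(+2, CUR)): offset=2
After 2 (read(7)): returned 'HJYEEPZ', offset=9
After 3 (tell()): offset=9
After 4 (read(8)): returned 'M1WP282P', offset=17
After 5 (read(6)): returned '3EORLM', offset=23
After 6 (read(8)): returned 'RVQX631', offset=30
After 7 (seek(-3, CUR)): offset=27
After 8 (read(7)): returned '631', offset=30
After 9 (read(3)): returned '', offset=30

Answer: 30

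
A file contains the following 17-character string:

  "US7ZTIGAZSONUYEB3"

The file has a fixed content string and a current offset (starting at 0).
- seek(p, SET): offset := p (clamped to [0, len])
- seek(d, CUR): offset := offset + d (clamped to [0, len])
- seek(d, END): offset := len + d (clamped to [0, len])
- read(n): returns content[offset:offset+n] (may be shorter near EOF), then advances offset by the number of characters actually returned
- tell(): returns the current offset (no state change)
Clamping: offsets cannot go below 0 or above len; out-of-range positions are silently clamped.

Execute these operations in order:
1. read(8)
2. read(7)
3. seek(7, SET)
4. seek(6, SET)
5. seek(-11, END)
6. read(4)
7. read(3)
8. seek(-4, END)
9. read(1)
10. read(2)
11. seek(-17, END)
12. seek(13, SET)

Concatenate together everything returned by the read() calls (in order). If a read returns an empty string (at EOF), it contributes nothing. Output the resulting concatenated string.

Answer: US7ZTIGAZSONUYEGAZSONUYEB

Derivation:
After 1 (read(8)): returned 'US7ZTIGA', offset=8
After 2 (read(7)): returned 'ZSONUYE', offset=15
After 3 (seek(7, SET)): offset=7
After 4 (seek(6, SET)): offset=6
After 5 (seek(-11, END)): offset=6
After 6 (read(4)): returned 'GAZS', offset=10
After 7 (read(3)): returned 'ONU', offset=13
After 8 (seek(-4, END)): offset=13
After 9 (read(1)): returned 'Y', offset=14
After 10 (read(2)): returned 'EB', offset=16
After 11 (seek(-17, END)): offset=0
After 12 (seek(13, SET)): offset=13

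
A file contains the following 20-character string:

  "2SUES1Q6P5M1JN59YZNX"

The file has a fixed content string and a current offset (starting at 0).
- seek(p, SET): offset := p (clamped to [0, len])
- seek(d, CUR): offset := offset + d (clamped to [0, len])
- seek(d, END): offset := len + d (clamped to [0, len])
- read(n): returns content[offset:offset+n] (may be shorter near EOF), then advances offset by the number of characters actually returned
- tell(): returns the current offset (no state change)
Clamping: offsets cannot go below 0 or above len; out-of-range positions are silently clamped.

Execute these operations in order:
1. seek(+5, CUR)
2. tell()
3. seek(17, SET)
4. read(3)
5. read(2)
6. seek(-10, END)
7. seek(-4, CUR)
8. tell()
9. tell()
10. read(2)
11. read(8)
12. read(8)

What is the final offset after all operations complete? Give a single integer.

After 1 (seek(+5, CUR)): offset=5
After 2 (tell()): offset=5
After 3 (seek(17, SET)): offset=17
After 4 (read(3)): returned 'ZNX', offset=20
After 5 (read(2)): returned '', offset=20
After 6 (seek(-10, END)): offset=10
After 7 (seek(-4, CUR)): offset=6
After 8 (tell()): offset=6
After 9 (tell()): offset=6
After 10 (read(2)): returned 'Q6', offset=8
After 11 (read(8)): returned 'P5M1JN59', offset=16
After 12 (read(8)): returned 'YZNX', offset=20

Answer: 20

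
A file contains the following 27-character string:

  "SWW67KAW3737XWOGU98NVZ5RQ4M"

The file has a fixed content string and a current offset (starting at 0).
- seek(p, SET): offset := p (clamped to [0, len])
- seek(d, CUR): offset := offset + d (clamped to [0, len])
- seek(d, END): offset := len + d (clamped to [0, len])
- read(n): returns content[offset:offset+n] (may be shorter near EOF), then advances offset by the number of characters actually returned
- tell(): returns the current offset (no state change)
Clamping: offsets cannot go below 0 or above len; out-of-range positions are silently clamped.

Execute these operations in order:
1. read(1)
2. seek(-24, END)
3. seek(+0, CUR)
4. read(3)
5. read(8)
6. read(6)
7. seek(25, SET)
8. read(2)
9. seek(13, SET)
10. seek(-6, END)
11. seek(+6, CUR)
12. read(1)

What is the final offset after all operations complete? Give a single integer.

After 1 (read(1)): returned 'S', offset=1
After 2 (seek(-24, END)): offset=3
After 3 (seek(+0, CUR)): offset=3
After 4 (read(3)): returned '67K', offset=6
After 5 (read(8)): returned 'AW3737XW', offset=14
After 6 (read(6)): returned 'OGU98N', offset=20
After 7 (seek(25, SET)): offset=25
After 8 (read(2)): returned '4M', offset=27
After 9 (seek(13, SET)): offset=13
After 10 (seek(-6, END)): offset=21
After 11 (seek(+6, CUR)): offset=27
After 12 (read(1)): returned '', offset=27

Answer: 27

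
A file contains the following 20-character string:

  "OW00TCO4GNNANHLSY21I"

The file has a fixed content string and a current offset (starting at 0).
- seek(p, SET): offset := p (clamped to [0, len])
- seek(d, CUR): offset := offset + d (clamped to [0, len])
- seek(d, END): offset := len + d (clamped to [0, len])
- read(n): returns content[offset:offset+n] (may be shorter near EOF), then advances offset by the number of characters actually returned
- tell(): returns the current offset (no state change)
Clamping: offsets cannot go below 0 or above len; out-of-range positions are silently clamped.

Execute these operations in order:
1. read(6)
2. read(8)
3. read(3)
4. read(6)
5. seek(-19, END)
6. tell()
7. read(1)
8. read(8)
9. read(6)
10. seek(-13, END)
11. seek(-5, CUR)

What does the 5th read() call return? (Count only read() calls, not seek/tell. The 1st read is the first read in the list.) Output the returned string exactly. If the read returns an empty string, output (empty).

Answer: W

Derivation:
After 1 (read(6)): returned 'OW00TC', offset=6
After 2 (read(8)): returned 'O4GNNANH', offset=14
After 3 (read(3)): returned 'LSY', offset=17
After 4 (read(6)): returned '21I', offset=20
After 5 (seek(-19, END)): offset=1
After 6 (tell()): offset=1
After 7 (read(1)): returned 'W', offset=2
After 8 (read(8)): returned '00TCO4GN', offset=10
After 9 (read(6)): returned 'NANHLS', offset=16
After 10 (seek(-13, END)): offset=7
After 11 (seek(-5, CUR)): offset=2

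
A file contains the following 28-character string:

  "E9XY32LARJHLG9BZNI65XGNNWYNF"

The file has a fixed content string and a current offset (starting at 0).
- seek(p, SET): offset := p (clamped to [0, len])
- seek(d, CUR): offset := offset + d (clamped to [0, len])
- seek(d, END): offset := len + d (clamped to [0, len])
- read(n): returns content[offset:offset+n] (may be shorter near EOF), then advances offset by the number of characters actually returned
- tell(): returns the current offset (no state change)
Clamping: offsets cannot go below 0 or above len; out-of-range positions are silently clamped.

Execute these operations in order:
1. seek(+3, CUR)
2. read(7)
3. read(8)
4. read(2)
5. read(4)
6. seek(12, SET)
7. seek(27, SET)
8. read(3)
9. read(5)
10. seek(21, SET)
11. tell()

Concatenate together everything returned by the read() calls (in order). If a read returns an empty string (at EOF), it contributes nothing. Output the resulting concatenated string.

After 1 (seek(+3, CUR)): offset=3
After 2 (read(7)): returned 'Y32LARJ', offset=10
After 3 (read(8)): returned 'HLG9BZNI', offset=18
After 4 (read(2)): returned '65', offset=20
After 5 (read(4)): returned 'XGNN', offset=24
After 6 (seek(12, SET)): offset=12
After 7 (seek(27, SET)): offset=27
After 8 (read(3)): returned 'F', offset=28
After 9 (read(5)): returned '', offset=28
After 10 (seek(21, SET)): offset=21
After 11 (tell()): offset=21

Answer: Y32LARJHLG9BZNI65XGNNF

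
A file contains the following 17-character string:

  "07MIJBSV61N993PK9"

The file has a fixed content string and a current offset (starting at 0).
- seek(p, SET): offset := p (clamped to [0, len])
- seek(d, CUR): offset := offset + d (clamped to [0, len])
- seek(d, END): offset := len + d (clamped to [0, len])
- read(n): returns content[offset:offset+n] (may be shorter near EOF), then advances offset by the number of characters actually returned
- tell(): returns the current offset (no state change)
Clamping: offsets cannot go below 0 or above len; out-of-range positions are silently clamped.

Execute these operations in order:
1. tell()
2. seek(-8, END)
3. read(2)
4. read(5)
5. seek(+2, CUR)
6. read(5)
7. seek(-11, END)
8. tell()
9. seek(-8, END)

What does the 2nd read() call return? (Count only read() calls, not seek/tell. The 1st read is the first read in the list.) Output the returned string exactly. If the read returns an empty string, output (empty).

Answer: 993PK

Derivation:
After 1 (tell()): offset=0
After 2 (seek(-8, END)): offset=9
After 3 (read(2)): returned '1N', offset=11
After 4 (read(5)): returned '993PK', offset=16
After 5 (seek(+2, CUR)): offset=17
After 6 (read(5)): returned '', offset=17
After 7 (seek(-11, END)): offset=6
After 8 (tell()): offset=6
After 9 (seek(-8, END)): offset=9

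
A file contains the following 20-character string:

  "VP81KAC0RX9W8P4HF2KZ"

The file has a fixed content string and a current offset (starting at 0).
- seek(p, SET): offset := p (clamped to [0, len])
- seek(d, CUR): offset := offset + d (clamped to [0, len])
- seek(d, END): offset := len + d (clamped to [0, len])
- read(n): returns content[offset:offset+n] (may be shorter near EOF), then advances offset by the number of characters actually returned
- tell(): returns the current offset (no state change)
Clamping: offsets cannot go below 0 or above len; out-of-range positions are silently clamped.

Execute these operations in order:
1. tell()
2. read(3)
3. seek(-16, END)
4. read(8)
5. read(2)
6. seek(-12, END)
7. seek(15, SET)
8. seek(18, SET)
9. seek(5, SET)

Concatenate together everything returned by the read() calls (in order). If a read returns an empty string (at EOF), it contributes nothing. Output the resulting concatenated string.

After 1 (tell()): offset=0
After 2 (read(3)): returned 'VP8', offset=3
After 3 (seek(-16, END)): offset=4
After 4 (read(8)): returned 'KAC0RX9W', offset=12
After 5 (read(2)): returned '8P', offset=14
After 6 (seek(-12, END)): offset=8
After 7 (seek(15, SET)): offset=15
After 8 (seek(18, SET)): offset=18
After 9 (seek(5, SET)): offset=5

Answer: VP8KAC0RX9W8P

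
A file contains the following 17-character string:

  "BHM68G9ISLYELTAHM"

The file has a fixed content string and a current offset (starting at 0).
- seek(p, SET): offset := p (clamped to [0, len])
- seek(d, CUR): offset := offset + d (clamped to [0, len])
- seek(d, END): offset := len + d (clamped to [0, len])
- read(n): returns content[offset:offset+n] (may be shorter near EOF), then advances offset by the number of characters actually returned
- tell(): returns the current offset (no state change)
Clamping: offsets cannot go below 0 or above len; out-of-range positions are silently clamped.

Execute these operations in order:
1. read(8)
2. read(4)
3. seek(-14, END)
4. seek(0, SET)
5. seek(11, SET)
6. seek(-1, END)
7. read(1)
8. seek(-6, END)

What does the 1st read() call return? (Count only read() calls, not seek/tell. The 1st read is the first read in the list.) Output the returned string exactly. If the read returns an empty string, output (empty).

Answer: BHM68G9I

Derivation:
After 1 (read(8)): returned 'BHM68G9I', offset=8
After 2 (read(4)): returned 'SLYE', offset=12
After 3 (seek(-14, END)): offset=3
After 4 (seek(0, SET)): offset=0
After 5 (seek(11, SET)): offset=11
After 6 (seek(-1, END)): offset=16
After 7 (read(1)): returned 'M', offset=17
After 8 (seek(-6, END)): offset=11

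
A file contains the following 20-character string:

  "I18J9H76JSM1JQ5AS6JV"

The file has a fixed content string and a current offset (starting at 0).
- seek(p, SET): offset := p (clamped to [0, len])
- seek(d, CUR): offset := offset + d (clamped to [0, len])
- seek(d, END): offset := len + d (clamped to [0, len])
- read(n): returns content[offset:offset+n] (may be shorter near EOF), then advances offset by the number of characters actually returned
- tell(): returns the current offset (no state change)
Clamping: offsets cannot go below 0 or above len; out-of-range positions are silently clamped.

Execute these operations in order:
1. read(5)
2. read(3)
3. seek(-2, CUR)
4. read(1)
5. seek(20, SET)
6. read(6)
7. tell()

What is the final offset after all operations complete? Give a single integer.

Answer: 20

Derivation:
After 1 (read(5)): returned 'I18J9', offset=5
After 2 (read(3)): returned 'H76', offset=8
After 3 (seek(-2, CUR)): offset=6
After 4 (read(1)): returned '7', offset=7
After 5 (seek(20, SET)): offset=20
After 6 (read(6)): returned '', offset=20
After 7 (tell()): offset=20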